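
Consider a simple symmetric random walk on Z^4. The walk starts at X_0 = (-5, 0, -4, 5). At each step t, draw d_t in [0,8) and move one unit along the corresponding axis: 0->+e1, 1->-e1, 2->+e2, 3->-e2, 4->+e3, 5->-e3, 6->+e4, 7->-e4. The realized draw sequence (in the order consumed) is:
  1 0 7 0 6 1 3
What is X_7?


(-5, -1, -4, 5)

t=0: X=(-5, 0, -4, 5), d=1 → -e1, X_1=(-6, 0, -4, 5)
t=1: X=(-6, 0, -4, 5), d=0 → +e1, X_2=(-5, 0, -4, 5)
t=2: X=(-5, 0, -4, 5), d=7 → -e4, X_3=(-5, 0, -4, 4)
t=3: X=(-5, 0, -4, 4), d=0 → +e1, X_4=(-4, 0, -4, 4)
t=4: X=(-4, 0, -4, 4), d=6 → +e4, X_5=(-4, 0, -4, 5)
t=5: X=(-4, 0, -4, 5), d=1 → -e1, X_6=(-5, 0, -4, 5)
t=6: X=(-5, 0, -4, 5), d=3 → -e2, X_7=(-5, -1, -4, 5)


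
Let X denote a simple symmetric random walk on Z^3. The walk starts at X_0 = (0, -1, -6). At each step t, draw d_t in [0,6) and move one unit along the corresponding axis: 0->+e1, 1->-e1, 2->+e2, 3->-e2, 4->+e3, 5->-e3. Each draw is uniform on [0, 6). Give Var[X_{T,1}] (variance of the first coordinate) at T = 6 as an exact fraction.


2

Outcome values over d=0..5: [1, -1, 0, 0, 0, 0]
Σy = 0, Σy² = 2, M = 6
μ = 0/6 = 0,  σ² = 2/6 − (0)² = 1/3
Independent increments: Var[X_6] = 6·σ² = 6·(1/3) = 2


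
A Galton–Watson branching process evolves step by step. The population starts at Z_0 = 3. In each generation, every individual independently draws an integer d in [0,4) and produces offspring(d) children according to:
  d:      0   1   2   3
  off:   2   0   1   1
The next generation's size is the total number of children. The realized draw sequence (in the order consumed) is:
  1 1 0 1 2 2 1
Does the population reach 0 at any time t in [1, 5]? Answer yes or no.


yes

gen 0: Z_0=3, draws=[1, 1, 0], offspring=[0, 0, 2], Z_1=2
gen 1: Z_1=2, draws=[1, 2], offspring=[0, 1], Z_2=1
gen 2: Z_2=1, draws=[2], offspring=[1], Z_3=1
gen 3: Z_3=1, draws=[1], offspring=[0], Z_4=0
gen 4: Z_4=0, draws=[], offspring=[], Z_5=0


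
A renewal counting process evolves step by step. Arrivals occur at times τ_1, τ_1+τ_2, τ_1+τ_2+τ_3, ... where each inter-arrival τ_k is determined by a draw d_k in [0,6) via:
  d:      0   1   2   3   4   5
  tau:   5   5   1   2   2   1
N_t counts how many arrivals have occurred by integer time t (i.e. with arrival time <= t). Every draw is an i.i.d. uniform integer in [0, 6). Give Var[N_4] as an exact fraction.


7940/6561

Inter-arrival values over d=0..5: [5, 5, 1, 2, 2, 1]
Each d has probability 1/6, so the pmf of τ is: f(1) = 1/3, f(2) = 1/3, f(5) = 1/3
Let p_n(j) = P(N_n = j), with p_0 = [1]. Condition on τ_1: p_n(0) = P(τ > n), and for j >= 1, p_n(j) = Σ_{k<=n} f(k)·p_{n−k}(j−1)
p_1 = [2/3, 1/3]  (j = 0..1)
p_2 = [1/3, 5/9, 1/9]  (j = 0..2)
p_3 = [1/3, 1/3, 8/27, 1/27]  (j = 0..3)
p_4 = [1/3, 2/9, 8/27, 11/81, 1/81]  (j = 0..4)
E[N_4] = Σ j·p_4(j) = 103/81;  E[N_4²] = Σ j²·p_4(j) = 229/81
Var[N_4] = 229/81 − (103/81)² = 7940/6561


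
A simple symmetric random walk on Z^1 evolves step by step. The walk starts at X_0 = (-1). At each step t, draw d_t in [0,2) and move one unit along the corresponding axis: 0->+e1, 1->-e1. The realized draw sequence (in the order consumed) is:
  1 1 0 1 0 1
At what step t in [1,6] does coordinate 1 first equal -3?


t=0: X=(-1), d=1 → -e1, X_1=(-2)
t=1: X=(-2), d=1 → -e1, X_2=(-3)
t=2: X=(-3), d=0 → +e1, X_3=(-2)
t=3: X=(-2), d=1 → -e1, X_4=(-3)
t=4: X=(-3), d=0 → +e1, X_5=(-2)
t=5: X=(-2), d=1 → -e1, X_6=(-3)

2


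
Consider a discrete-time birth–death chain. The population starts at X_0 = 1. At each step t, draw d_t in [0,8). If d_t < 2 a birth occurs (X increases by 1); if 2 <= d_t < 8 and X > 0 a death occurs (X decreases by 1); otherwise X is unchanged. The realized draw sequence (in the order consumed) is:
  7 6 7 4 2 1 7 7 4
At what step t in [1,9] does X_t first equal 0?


1

t=0: X=1, d=7 → death, X_1=0
t=1: X=0, d=6 → hold, X_2=0
t=2: X=0, d=7 → hold, X_3=0
t=3: X=0, d=4 → hold, X_4=0
t=4: X=0, d=2 → hold, X_5=0
t=5: X=0, d=1 → birth, X_6=1
t=6: X=1, d=7 → death, X_7=0
t=7: X=0, d=7 → hold, X_8=0
t=8: X=0, d=4 → hold, X_9=0


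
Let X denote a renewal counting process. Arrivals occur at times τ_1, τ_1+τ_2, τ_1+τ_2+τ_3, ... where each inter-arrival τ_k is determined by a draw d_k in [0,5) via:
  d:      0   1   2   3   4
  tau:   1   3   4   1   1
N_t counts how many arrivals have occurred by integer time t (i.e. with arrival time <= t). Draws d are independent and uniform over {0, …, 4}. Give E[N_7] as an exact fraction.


Inter-arrival values over d=0..4: [1, 3, 4, 1, 1]
Each d has probability 1/5, so the pmf of τ is: f(1) = 3/5, f(3) = 1/5, f(4) = 1/5
Renewal equation for m(n) = E[N_n]: condition on τ_1 = k (if k <= n, one arrival plus a fresh copy on the remaining n−k steps): m(n) = F(n) + Σ_{k<=n} f(k)·m(n−k), where F(n) = P(τ <= n) and m(0) = 0
m(1) = F(1) = 3/5
m(2) = F(2) + f(1)·m(1) = 3/5 + 3/5·3/5 = 24/25
m(3) = F(3) + f(1)·m(2) = 4/5 + 3/5·24/25 = 172/125
m(4) = F(4) + f(1)·m(3) + f(3)·m(1) = 1 + 3/5·172/125 + 1/5·3/5 = 1216/625
m(5) = F(5) + f(1)·m(4) + f(3)·m(2) + f(4)·m(1) = 1 + 3/5·1216/625 + 1/5·24/25 + 1/5·3/5 = 7748/3125
m(6) = F(6) + f(1)·m(5) + f(3)·m(3) + f(4)·m(2) = 1 + 3/5·7748/3125 + 1/5·172/125 + 1/5·24/25 = 46169/15625
m(7) = F(7) + f(1)·m(6) + f(3)·m(4) + f(4)·m(3) = 1 + 3/5·46169/15625 + 1/5·1216/625 + 1/5·172/125 = 268532/78125
E[N_7] = m(7) = 268532/78125

268532/78125


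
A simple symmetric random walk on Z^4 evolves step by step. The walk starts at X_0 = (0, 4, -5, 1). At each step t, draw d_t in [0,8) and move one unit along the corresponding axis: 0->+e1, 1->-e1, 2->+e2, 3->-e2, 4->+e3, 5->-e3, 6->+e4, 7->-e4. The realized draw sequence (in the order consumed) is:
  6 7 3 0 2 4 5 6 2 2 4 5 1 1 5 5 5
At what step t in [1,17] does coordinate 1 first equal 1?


t=0: X=(0, 4, -5, 1), d=6 → +e4, X_1=(0, 4, -5, 2)
t=1: X=(0, 4, -5, 2), d=7 → -e4, X_2=(0, 4, -5, 1)
t=2: X=(0, 4, -5, 1), d=3 → -e2, X_3=(0, 3, -5, 1)
t=3: X=(0, 3, -5, 1), d=0 → +e1, X_4=(1, 3, -5, 1)
t=4: X=(1, 3, -5, 1), d=2 → +e2, X_5=(1, 4, -5, 1)
t=5: X=(1, 4, -5, 1), d=4 → +e3, X_6=(1, 4, -4, 1)
t=6: X=(1, 4, -4, 1), d=5 → -e3, X_7=(1, 4, -5, 1)
t=7: X=(1, 4, -5, 1), d=6 → +e4, X_8=(1, 4, -5, 2)
t=8: X=(1, 4, -5, 2), d=2 → +e2, X_9=(1, 5, -5, 2)
t=9: X=(1, 5, -5, 2), d=2 → +e2, X_10=(1, 6, -5, 2)
t=10: X=(1, 6, -5, 2), d=4 → +e3, X_11=(1, 6, -4, 2)
t=11: X=(1, 6, -4, 2), d=5 → -e3, X_12=(1, 6, -5, 2)
t=12: X=(1, 6, -5, 2), d=1 → -e1, X_13=(0, 6, -5, 2)
t=13: X=(0, 6, -5, 2), d=1 → -e1, X_14=(-1, 6, -5, 2)
t=14: X=(-1, 6, -5, 2), d=5 → -e3, X_15=(-1, 6, -6, 2)
t=15: X=(-1, 6, -6, 2), d=5 → -e3, X_16=(-1, 6, -7, 2)
t=16: X=(-1, 6, -7, 2), d=5 → -e3, X_17=(-1, 6, -8, 2)

4


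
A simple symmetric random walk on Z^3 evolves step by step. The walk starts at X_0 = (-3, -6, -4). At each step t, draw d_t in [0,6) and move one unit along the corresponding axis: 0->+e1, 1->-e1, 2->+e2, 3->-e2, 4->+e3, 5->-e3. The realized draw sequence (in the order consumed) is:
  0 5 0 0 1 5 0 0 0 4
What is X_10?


(2, -6, -5)

t=0: X=(-3, -6, -4), d=0 → +e1, X_1=(-2, -6, -4)
t=1: X=(-2, -6, -4), d=5 → -e3, X_2=(-2, -6, -5)
t=2: X=(-2, -6, -5), d=0 → +e1, X_3=(-1, -6, -5)
t=3: X=(-1, -6, -5), d=0 → +e1, X_4=(0, -6, -5)
t=4: X=(0, -6, -5), d=1 → -e1, X_5=(-1, -6, -5)
t=5: X=(-1, -6, -5), d=5 → -e3, X_6=(-1, -6, -6)
t=6: X=(-1, -6, -6), d=0 → +e1, X_7=(0, -6, -6)
t=7: X=(0, -6, -6), d=0 → +e1, X_8=(1, -6, -6)
t=8: X=(1, -6, -6), d=0 → +e1, X_9=(2, -6, -6)
t=9: X=(2, -6, -6), d=4 → +e3, X_10=(2, -6, -5)


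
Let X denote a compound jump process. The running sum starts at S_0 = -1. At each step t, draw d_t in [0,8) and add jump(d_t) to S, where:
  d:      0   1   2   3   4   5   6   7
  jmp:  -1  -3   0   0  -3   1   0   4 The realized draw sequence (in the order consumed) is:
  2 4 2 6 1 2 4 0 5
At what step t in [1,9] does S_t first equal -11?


t=0: S=-1, d=2, jump=0, S_1=-1
t=1: S=-1, d=4, jump=-3, S_2=-4
t=2: S=-4, d=2, jump=0, S_3=-4
t=3: S=-4, d=6, jump=0, S_4=-4
t=4: S=-4, d=1, jump=-3, S_5=-7
t=5: S=-7, d=2, jump=0, S_6=-7
t=6: S=-7, d=4, jump=-3, S_7=-10
t=7: S=-10, d=0, jump=-1, S_8=-11
t=8: S=-11, d=5, jump=1, S_9=-10

8


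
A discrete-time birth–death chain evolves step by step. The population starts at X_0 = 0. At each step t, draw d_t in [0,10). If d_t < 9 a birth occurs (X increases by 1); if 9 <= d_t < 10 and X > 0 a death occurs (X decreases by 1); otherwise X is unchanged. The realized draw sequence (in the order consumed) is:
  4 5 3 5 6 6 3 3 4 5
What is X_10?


10

t=0: X=0, d=4 → birth, X_1=1
t=1: X=1, d=5 → birth, X_2=2
t=2: X=2, d=3 → birth, X_3=3
t=3: X=3, d=5 → birth, X_4=4
t=4: X=4, d=6 → birth, X_5=5
t=5: X=5, d=6 → birth, X_6=6
t=6: X=6, d=3 → birth, X_7=7
t=7: X=7, d=3 → birth, X_8=8
t=8: X=8, d=4 → birth, X_9=9
t=9: X=9, d=5 → birth, X_10=10


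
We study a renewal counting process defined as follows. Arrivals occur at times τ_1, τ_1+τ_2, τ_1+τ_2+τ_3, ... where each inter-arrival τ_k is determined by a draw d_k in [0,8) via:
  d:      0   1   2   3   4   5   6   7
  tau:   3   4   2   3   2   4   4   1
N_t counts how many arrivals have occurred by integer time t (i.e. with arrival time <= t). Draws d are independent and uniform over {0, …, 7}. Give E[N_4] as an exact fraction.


4985/4096

Inter-arrival values over d=0..7: [3, 4, 2, 3, 2, 4, 4, 1]
Each d has probability 1/8, so the pmf of τ is: f(1) = 1/8, f(2) = 1/4, f(3) = 1/4, f(4) = 3/8
Renewal equation for m(n) = E[N_n]: condition on τ_1 = k (if k <= n, one arrival plus a fresh copy on the remaining n−k steps): m(n) = F(n) + Σ_{k<=n} f(k)·m(n−k), where F(n) = P(τ <= n) and m(0) = 0
m(1) = F(1) = 1/8
m(2) = F(2) + f(1)·m(1) = 3/8 + 1/8·1/8 = 25/64
m(3) = F(3) + f(1)·m(2) + f(2)·m(1) = 5/8 + 1/8·25/64 + 1/4·1/8 = 361/512
m(4) = F(4) + f(1)·m(3) + f(2)·m(2) + f(3)·m(1) = 1 + 1/8·361/512 + 1/4·25/64 + 1/4·1/8 = 4985/4096
E[N_4] = m(4) = 4985/4096


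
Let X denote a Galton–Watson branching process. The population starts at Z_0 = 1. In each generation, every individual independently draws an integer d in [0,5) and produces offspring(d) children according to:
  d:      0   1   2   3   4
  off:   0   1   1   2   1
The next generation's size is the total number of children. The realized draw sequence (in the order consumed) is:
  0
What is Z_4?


0

gen 0: Z_0=1, draws=[0], offspring=[0], Z_1=0
gen 1: Z_1=0, draws=[], offspring=[], Z_2=0
gen 2: Z_2=0, draws=[], offspring=[], Z_3=0
gen 3: Z_3=0, draws=[], offspring=[], Z_4=0


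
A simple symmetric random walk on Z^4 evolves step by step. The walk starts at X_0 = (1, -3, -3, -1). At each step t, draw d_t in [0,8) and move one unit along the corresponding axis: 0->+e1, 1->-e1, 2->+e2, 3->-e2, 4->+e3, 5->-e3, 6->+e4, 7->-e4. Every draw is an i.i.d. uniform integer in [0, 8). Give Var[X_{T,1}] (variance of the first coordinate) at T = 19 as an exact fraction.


19/4

Outcome values over d=0..7: [1, -1, 0, 0, 0, 0, 0, 0]
Σy = 0, Σy² = 2, M = 8
μ = 0/8 = 0,  σ² = 2/8 − (0)² = 1/4
Independent increments: Var[X_19] = 19·σ² = 19·(1/4) = 19/4


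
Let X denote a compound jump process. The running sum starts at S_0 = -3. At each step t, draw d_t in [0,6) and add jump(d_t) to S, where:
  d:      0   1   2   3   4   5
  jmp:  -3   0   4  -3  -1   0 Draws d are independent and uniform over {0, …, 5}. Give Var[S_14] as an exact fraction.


469/6

Outcome values over d=0..5: [-3, 0, 4, -3, -1, 0]
Σy = -3, Σy² = 35, M = 6
μ = -3/6 = -1/2,  σ² = 35/6 − (-1/2)² = 67/12
Independent increments: Var[S_14] = 14·σ² = 14·(67/12) = 469/6


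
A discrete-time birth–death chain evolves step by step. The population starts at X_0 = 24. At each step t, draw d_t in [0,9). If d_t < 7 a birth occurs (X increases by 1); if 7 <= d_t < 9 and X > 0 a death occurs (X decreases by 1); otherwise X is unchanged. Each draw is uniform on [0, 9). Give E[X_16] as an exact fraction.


296/9

X can drop by at most 1 per step and X_0 = 24 > T = 16, so X_t >= 24 − t >= 8 > 0 for every t <= 16: the floor at 0 (the 'and X > 0' condition) never binds. Hence X_16 = X_0 + Σ_{t<16} Y_t with i.i.d. increments Y_t = y(d_t) ∈ {+1, −1, 0}.
Outcome values over d=0..8: [1, 1, 1, 1, 1, 1, 1, -1, -1]
Σy = 5, Σy² = 9, M = 9
μ = 5/9 = 5/9,  σ² = 9/9 − (5/9)² = 56/81
E[X_16] = 24 + 16·(5/9) = 296/9


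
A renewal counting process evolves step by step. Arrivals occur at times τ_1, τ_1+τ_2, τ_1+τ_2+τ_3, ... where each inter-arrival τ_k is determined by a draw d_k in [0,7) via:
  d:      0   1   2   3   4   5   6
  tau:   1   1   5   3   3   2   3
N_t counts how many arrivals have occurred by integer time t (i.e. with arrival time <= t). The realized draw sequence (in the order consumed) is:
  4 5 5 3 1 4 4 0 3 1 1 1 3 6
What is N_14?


draw d_1=4: τ_1=3, arrival time A_1=3
draw d_2=5: τ_2=2, arrival time A_2=5
draw d_3=5: τ_3=2, arrival time A_3=7
draw d_4=3: τ_4=3, arrival time A_4=10
draw d_5=1: τ_5=1, arrival time A_5=11
draw d_6=4: τ_6=3, arrival time A_6=14
draw d_7=4: τ_7=3, arrival time A_7=17
draw d_8=0: τ_8=1, arrival time A_8=18
draw d_9=3: τ_9=3, arrival time A_9=21
draw d_10=1: τ_10=1, arrival time A_10=22
draw d_11=1: τ_11=1, arrival time A_11=23
draw d_12=1: τ_12=1, arrival time A_12=24
draw d_13=3: τ_13=3, arrival time A_13=27
draw d_14=6: τ_14=3, arrival time A_14=30
N_t over t=0..14: 0:0 1:0 2:0 3:1 4:1 5:2 6:2 7:3 8:3 9:3 10:4 11:5 12:5 13:5 14:6

6


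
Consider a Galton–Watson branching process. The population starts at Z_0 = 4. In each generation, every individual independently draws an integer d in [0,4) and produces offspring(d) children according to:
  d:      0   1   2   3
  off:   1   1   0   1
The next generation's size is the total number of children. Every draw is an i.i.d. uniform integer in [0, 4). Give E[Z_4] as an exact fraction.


81/64

Outcome values over d=0..3: [1, 1, 0, 1]
Σy = 3, Σy² = 3, M = 4
μ = 3/4 = 3/4,  σ² = 3/4 − (3/4)² = 3/16
E[Z_0] = 4
E[Z_1] = 3/4·E[Z_0] = 3
E[Z_2] = 3/4·E[Z_1] = 9/4
E[Z_3] = 3/4·E[Z_2] = 27/16
E[Z_4] = 3/4·E[Z_3] = 81/64


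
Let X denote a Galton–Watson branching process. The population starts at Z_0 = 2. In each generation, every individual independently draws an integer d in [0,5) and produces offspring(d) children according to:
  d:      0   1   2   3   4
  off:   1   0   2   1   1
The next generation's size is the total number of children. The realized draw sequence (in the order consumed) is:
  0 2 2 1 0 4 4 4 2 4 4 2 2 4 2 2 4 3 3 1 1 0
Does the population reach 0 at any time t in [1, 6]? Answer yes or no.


gen 0: Z_0=2, draws=[0, 2], offspring=[1, 2], Z_1=3
gen 1: Z_1=3, draws=[2, 1, 0], offspring=[2, 0, 1], Z_2=3
gen 2: Z_2=3, draws=[4, 4, 4], offspring=[1, 1, 1], Z_3=3
gen 3: Z_3=3, draws=[2, 4, 4], offspring=[2, 1, 1], Z_4=4
gen 4: Z_4=4, draws=[2, 2, 4, 2], offspring=[2, 2, 1, 2], Z_5=7
gen 5: Z_5=7, draws=[2, 4, 3, 3, 1, 1, 0], offspring=[2, 1, 1, 1, 0, 0, 1], Z_6=6

no


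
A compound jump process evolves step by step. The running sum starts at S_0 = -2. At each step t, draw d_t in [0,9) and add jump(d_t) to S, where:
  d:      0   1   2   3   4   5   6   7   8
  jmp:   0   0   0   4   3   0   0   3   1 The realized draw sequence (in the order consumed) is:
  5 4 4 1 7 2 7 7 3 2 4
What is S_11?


20

t=0: S=-2, d=5, jump=0, S_1=-2
t=1: S=-2, d=4, jump=3, S_2=1
t=2: S=1, d=4, jump=3, S_3=4
t=3: S=4, d=1, jump=0, S_4=4
t=4: S=4, d=7, jump=3, S_5=7
t=5: S=7, d=2, jump=0, S_6=7
t=6: S=7, d=7, jump=3, S_7=10
t=7: S=10, d=7, jump=3, S_8=13
t=8: S=13, d=3, jump=4, S_9=17
t=9: S=17, d=2, jump=0, S_10=17
t=10: S=17, d=4, jump=3, S_11=20


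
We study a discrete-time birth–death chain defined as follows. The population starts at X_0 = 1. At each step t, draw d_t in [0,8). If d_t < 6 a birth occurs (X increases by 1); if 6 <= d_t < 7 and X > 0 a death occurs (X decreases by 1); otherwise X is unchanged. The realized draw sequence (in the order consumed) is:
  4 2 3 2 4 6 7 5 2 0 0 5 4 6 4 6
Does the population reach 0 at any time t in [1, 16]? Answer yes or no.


no

t=0: X=1, d=4 → birth, X_1=2
t=1: X=2, d=2 → birth, X_2=3
t=2: X=3, d=3 → birth, X_3=4
t=3: X=4, d=2 → birth, X_4=5
t=4: X=5, d=4 → birth, X_5=6
t=5: X=6, d=6 → death, X_6=5
t=6: X=5, d=7 → hold, X_7=5
t=7: X=5, d=5 → birth, X_8=6
t=8: X=6, d=2 → birth, X_9=7
t=9: X=7, d=0 → birth, X_10=8
t=10: X=8, d=0 → birth, X_11=9
t=11: X=9, d=5 → birth, X_12=10
t=12: X=10, d=4 → birth, X_13=11
t=13: X=11, d=6 → death, X_14=10
t=14: X=10, d=4 → birth, X_15=11
t=15: X=11, d=6 → death, X_16=10


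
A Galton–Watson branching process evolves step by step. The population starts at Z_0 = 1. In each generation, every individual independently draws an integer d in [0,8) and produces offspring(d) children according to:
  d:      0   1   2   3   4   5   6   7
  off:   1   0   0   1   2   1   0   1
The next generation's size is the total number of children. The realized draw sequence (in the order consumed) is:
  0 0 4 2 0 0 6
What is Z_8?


gen 0: Z_0=1, draws=[0], offspring=[1], Z_1=1
gen 1: Z_1=1, draws=[0], offspring=[1], Z_2=1
gen 2: Z_2=1, draws=[4], offspring=[2], Z_3=2
gen 3: Z_3=2, draws=[2, 0], offspring=[0, 1], Z_4=1
gen 4: Z_4=1, draws=[0], offspring=[1], Z_5=1
gen 5: Z_5=1, draws=[6], offspring=[0], Z_6=0
gen 6: Z_6=0, draws=[], offspring=[], Z_7=0
gen 7: Z_7=0, draws=[], offspring=[], Z_8=0

0


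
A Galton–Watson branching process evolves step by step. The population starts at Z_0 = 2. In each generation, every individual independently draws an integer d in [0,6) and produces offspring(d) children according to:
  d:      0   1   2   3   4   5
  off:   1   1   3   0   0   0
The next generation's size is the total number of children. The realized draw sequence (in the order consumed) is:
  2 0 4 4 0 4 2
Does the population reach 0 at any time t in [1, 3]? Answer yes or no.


no

gen 0: Z_0=2, draws=[2, 0], offspring=[3, 1], Z_1=4
gen 1: Z_1=4, draws=[4, 4, 0, 4], offspring=[0, 0, 1, 0], Z_2=1
gen 2: Z_2=1, draws=[2], offspring=[3], Z_3=3


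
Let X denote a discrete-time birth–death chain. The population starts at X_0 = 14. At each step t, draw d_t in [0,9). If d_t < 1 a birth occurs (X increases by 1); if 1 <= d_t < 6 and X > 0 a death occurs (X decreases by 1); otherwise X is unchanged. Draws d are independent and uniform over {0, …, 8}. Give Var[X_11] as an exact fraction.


418/81

X can drop by at most 1 per step and X_0 = 14 > T = 11, so X_t >= 14 − t >= 3 > 0 for every t <= 11: the floor at 0 (the 'and X > 0' condition) never binds. Hence X_11 = X_0 + Σ_{t<11} Y_t with i.i.d. increments Y_t = y(d_t) ∈ {+1, −1, 0}.
Outcome values over d=0..8: [1, -1, -1, -1, -1, -1, 0, 0, 0]
Σy = -4, Σy² = 6, M = 9
μ = -4/9 = -4/9,  σ² = 6/9 − (-4/9)² = 38/81
Independent increments: Var[X_11] = 11·σ² = 11·(38/81) = 418/81


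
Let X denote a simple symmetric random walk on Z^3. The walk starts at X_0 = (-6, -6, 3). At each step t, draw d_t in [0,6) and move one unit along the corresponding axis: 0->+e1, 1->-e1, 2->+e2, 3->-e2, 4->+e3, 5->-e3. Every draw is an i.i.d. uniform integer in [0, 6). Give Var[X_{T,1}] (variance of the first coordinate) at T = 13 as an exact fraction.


13/3

Outcome values over d=0..5: [1, -1, 0, 0, 0, 0]
Σy = 0, Σy² = 2, M = 6
μ = 0/6 = 0,  σ² = 2/6 − (0)² = 1/3
Independent increments: Var[X_13] = 13·σ² = 13·(1/3) = 13/3


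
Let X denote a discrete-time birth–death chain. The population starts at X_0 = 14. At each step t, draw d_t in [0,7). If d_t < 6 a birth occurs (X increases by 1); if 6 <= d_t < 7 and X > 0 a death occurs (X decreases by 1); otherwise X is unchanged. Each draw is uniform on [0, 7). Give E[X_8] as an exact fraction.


138/7

X can drop by at most 1 per step and X_0 = 14 > T = 8, so X_t >= 14 − t >= 6 > 0 for every t <= 8: the floor at 0 (the 'and X > 0' condition) never binds. Hence X_8 = X_0 + Σ_{t<8} Y_t with i.i.d. increments Y_t = y(d_t) ∈ {+1, −1, 0}.
Outcome values over d=0..6: [1, 1, 1, 1, 1, 1, -1]
Σy = 5, Σy² = 7, M = 7
μ = 5/7 = 5/7,  σ² = 7/7 − (5/7)² = 24/49
E[X_8] = 14 + 8·(5/7) = 138/7


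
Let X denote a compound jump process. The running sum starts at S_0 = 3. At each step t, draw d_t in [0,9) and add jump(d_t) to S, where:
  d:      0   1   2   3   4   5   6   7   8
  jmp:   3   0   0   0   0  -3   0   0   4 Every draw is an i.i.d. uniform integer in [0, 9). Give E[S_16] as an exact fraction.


Outcome values over d=0..8: [3, 0, 0, 0, 0, -3, 0, 0, 4]
Σy = 4, Σy² = 34, M = 9
μ = 4/9 = 4/9,  σ² = 34/9 − (4/9)² = 290/81
E[S_16] = 3 + 16·(4/9) = 91/9

91/9


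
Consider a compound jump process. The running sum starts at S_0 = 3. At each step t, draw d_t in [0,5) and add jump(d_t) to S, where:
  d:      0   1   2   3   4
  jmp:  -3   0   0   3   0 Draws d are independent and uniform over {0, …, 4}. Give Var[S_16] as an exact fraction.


288/5

Outcome values over d=0..4: [-3, 0, 0, 3, 0]
Σy = 0, Σy² = 18, M = 5
μ = 0/5 = 0,  σ² = 18/5 − (0)² = 18/5
Independent increments: Var[S_16] = 16·σ² = 16·(18/5) = 288/5


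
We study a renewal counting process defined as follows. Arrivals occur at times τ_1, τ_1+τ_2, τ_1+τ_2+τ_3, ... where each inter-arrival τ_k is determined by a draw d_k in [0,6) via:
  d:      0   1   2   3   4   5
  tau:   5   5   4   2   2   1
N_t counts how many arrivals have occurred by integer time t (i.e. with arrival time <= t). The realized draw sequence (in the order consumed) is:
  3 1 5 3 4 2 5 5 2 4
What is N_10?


draw d_1=3: τ_1=2, arrival time A_1=2
draw d_2=1: τ_2=5, arrival time A_2=7
draw d_3=5: τ_3=1, arrival time A_3=8
draw d_4=3: τ_4=2, arrival time A_4=10
draw d_5=4: τ_5=2, arrival time A_5=12
draw d_6=2: τ_6=4, arrival time A_6=16
draw d_7=5: τ_7=1, arrival time A_7=17
draw d_8=5: τ_8=1, arrival time A_8=18
draw d_9=2: τ_9=4, arrival time A_9=22
draw d_10=4: τ_10=2, arrival time A_10=24
N_t over t=0..10: 0:0 1:0 2:1 3:1 4:1 5:1 6:1 7:2 8:3 9:3 10:4

4


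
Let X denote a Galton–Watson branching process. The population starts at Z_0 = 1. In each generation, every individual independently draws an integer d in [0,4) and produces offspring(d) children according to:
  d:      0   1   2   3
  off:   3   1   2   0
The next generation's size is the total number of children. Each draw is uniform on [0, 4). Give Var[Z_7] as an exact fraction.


7505055/16384

Outcome values over d=0..3: [3, 1, 2, 0]
Σy = 6, Σy² = 14, M = 4
μ = 6/4 = 3/2,  σ² = 14/4 − (3/2)² = 5/4
V_0 = 0, E_0 = 1
V_1 = 5/4·E_0 + (3/2)²·V_0 = 5/4;  E_1 = 3/2
V_2 = 5/4·E_1 + (3/2)²·V_1 = 75/16;  E_2 = 9/4
V_3 = 5/4·E_2 + (3/2)²·V_2 = 855/64;  E_3 = 27/8
V_4 = 5/4·E_3 + (3/2)²·V_3 = 8775/256;  E_4 = 81/16
V_5 = 5/4·E_4 + (3/2)²·V_4 = 85455/1024;  E_5 = 243/32
V_6 = 5/4·E_5 + (3/2)²·V_5 = 807975/4096;  E_6 = 729/64
V_7 = 5/4·E_6 + (3/2)²·V_6 = 7505055/16384;  E_7 = 2187/128


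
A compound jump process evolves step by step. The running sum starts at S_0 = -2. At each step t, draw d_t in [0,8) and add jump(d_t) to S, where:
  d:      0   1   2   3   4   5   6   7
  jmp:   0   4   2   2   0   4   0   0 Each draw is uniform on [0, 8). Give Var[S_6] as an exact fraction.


33/2

Outcome values over d=0..7: [0, 4, 2, 2, 0, 4, 0, 0]
Σy = 12, Σy² = 40, M = 8
μ = 12/8 = 3/2,  σ² = 40/8 − (3/2)² = 11/4
Independent increments: Var[S_6] = 6·σ² = 6·(11/4) = 33/2


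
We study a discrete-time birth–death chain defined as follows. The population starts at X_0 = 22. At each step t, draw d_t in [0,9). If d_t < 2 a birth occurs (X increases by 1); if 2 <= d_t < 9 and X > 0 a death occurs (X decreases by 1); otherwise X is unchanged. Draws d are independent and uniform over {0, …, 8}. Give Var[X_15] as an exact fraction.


280/27

X can drop by at most 1 per step and X_0 = 22 > T = 15, so X_t >= 22 − t >= 7 > 0 for every t <= 15: the floor at 0 (the 'and X > 0' condition) never binds. Hence X_15 = X_0 + Σ_{t<15} Y_t with i.i.d. increments Y_t = y(d_t) ∈ {+1, −1, 0}.
Outcome values over d=0..8: [1, 1, -1, -1, -1, -1, -1, -1, -1]
Σy = -5, Σy² = 9, M = 9
μ = -5/9 = -5/9,  σ² = 9/9 − (-5/9)² = 56/81
Independent increments: Var[X_15] = 15·σ² = 15·(56/81) = 280/27


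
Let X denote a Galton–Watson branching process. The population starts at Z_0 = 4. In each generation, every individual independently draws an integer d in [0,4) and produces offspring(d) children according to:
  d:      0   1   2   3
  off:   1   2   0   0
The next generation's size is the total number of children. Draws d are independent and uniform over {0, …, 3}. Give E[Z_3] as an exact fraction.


Outcome values over d=0..3: [1, 2, 0, 0]
Σy = 3, Σy² = 5, M = 4
μ = 3/4 = 3/4,  σ² = 5/4 − (3/4)² = 11/16
E[Z_0] = 4
E[Z_1] = 3/4·E[Z_0] = 3
E[Z_2] = 3/4·E[Z_1] = 9/4
E[Z_3] = 3/4·E[Z_2] = 27/16

27/16


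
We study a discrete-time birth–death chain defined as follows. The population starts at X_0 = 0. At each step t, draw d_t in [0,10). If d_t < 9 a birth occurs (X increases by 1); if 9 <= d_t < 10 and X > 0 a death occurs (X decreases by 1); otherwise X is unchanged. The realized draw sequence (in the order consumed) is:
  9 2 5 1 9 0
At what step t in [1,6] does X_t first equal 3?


4

t=0: X=0, d=9 → hold, X_1=0
t=1: X=0, d=2 → birth, X_2=1
t=2: X=1, d=5 → birth, X_3=2
t=3: X=2, d=1 → birth, X_4=3
t=4: X=3, d=9 → death, X_5=2
t=5: X=2, d=0 → birth, X_6=3


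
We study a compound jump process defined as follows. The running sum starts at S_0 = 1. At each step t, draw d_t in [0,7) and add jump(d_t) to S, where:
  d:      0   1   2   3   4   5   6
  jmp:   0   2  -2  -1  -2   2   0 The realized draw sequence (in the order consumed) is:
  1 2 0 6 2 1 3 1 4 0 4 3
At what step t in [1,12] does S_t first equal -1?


t=0: S=1, d=1, jump=2, S_1=3
t=1: S=3, d=2, jump=-2, S_2=1
t=2: S=1, d=0, jump=0, S_3=1
t=3: S=1, d=6, jump=0, S_4=1
t=4: S=1, d=2, jump=-2, S_5=-1
t=5: S=-1, d=1, jump=2, S_6=1
t=6: S=1, d=3, jump=-1, S_7=0
t=7: S=0, d=1, jump=2, S_8=2
t=8: S=2, d=4, jump=-2, S_9=0
t=9: S=0, d=0, jump=0, S_10=0
t=10: S=0, d=4, jump=-2, S_11=-2
t=11: S=-2, d=3, jump=-1, S_12=-3

5


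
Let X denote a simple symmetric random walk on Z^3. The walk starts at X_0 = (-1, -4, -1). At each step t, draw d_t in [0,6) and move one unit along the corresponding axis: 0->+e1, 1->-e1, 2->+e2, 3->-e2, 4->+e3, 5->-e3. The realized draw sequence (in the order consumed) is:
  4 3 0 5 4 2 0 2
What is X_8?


(1, -3, 0)

t=0: X=(-1, -4, -1), d=4 → +e3, X_1=(-1, -4, 0)
t=1: X=(-1, -4, 0), d=3 → -e2, X_2=(-1, -5, 0)
t=2: X=(-1, -5, 0), d=0 → +e1, X_3=(0, -5, 0)
t=3: X=(0, -5, 0), d=5 → -e3, X_4=(0, -5, -1)
t=4: X=(0, -5, -1), d=4 → +e3, X_5=(0, -5, 0)
t=5: X=(0, -5, 0), d=2 → +e2, X_6=(0, -4, 0)
t=6: X=(0, -4, 0), d=0 → +e1, X_7=(1, -4, 0)
t=7: X=(1, -4, 0), d=2 → +e2, X_8=(1, -3, 0)


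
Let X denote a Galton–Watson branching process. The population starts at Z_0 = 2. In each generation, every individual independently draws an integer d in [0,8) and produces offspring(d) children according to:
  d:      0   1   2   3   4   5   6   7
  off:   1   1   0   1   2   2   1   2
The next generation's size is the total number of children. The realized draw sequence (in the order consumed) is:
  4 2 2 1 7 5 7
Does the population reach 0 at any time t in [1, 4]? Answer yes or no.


no

gen 0: Z_0=2, draws=[4, 2], offspring=[2, 0], Z_1=2
gen 1: Z_1=2, draws=[2, 1], offspring=[0, 1], Z_2=1
gen 2: Z_2=1, draws=[7], offspring=[2], Z_3=2
gen 3: Z_3=2, draws=[5, 7], offspring=[2, 2], Z_4=4


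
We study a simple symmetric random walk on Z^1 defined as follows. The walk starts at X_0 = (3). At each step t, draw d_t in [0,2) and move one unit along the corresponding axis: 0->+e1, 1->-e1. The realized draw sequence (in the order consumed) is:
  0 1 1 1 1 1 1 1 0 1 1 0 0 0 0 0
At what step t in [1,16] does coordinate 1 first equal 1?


4

t=0: X=(3), d=0 → +e1, X_1=(4)
t=1: X=(4), d=1 → -e1, X_2=(3)
t=2: X=(3), d=1 → -e1, X_3=(2)
t=3: X=(2), d=1 → -e1, X_4=(1)
t=4: X=(1), d=1 → -e1, X_5=(0)
t=5: X=(0), d=1 → -e1, X_6=(-1)
t=6: X=(-1), d=1 → -e1, X_7=(-2)
t=7: X=(-2), d=1 → -e1, X_8=(-3)
t=8: X=(-3), d=0 → +e1, X_9=(-2)
t=9: X=(-2), d=1 → -e1, X_10=(-3)
t=10: X=(-3), d=1 → -e1, X_11=(-4)
t=11: X=(-4), d=0 → +e1, X_12=(-3)
t=12: X=(-3), d=0 → +e1, X_13=(-2)
t=13: X=(-2), d=0 → +e1, X_14=(-1)
t=14: X=(-1), d=0 → +e1, X_15=(0)
t=15: X=(0), d=0 → +e1, X_16=(1)


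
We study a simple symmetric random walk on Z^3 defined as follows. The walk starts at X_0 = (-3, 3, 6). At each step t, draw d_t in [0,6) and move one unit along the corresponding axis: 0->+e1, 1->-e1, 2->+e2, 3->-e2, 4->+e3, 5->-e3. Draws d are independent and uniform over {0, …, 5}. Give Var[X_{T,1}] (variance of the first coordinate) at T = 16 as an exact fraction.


16/3

Outcome values over d=0..5: [1, -1, 0, 0, 0, 0]
Σy = 0, Σy² = 2, M = 6
μ = 0/6 = 0,  σ² = 2/6 − (0)² = 1/3
Independent increments: Var[X_16] = 16·σ² = 16·(1/3) = 16/3


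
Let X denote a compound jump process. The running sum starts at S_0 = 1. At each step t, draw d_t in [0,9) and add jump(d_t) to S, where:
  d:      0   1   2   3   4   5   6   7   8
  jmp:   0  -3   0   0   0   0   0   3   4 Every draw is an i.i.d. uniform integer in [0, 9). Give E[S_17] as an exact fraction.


Outcome values over d=0..8: [0, -3, 0, 0, 0, 0, 0, 3, 4]
Σy = 4, Σy² = 34, M = 9
μ = 4/9 = 4/9,  σ² = 34/9 − (4/9)² = 290/81
E[S_17] = 1 + 17·(4/9) = 77/9

77/9


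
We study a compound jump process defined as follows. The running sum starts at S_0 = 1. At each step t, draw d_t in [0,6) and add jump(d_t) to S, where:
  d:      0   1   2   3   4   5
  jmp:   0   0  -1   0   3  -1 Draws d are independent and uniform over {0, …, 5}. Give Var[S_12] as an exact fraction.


65/3

Outcome values over d=0..5: [0, 0, -1, 0, 3, -1]
Σy = 1, Σy² = 11, M = 6
μ = 1/6 = 1/6,  σ² = 11/6 − (1/6)² = 65/36
Independent increments: Var[S_12] = 12·σ² = 12·(65/36) = 65/3


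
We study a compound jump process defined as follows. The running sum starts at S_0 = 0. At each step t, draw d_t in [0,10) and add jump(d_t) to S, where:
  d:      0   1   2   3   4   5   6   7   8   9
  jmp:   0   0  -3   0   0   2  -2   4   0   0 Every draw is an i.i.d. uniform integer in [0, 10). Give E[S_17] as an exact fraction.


17/10

Outcome values over d=0..9: [0, 0, -3, 0, 0, 2, -2, 4, 0, 0]
Σy = 1, Σy² = 33, M = 10
μ = 1/10 = 1/10,  σ² = 33/10 − (1/10)² = 329/100
E[S_17] = 0 + 17·(1/10) = 17/10


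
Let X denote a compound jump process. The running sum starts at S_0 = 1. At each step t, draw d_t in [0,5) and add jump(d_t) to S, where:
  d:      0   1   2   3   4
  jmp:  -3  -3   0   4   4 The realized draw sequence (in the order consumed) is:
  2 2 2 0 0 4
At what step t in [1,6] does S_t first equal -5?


5

t=0: S=1, d=2, jump=0, S_1=1
t=1: S=1, d=2, jump=0, S_2=1
t=2: S=1, d=2, jump=0, S_3=1
t=3: S=1, d=0, jump=-3, S_4=-2
t=4: S=-2, d=0, jump=-3, S_5=-5
t=5: S=-5, d=4, jump=4, S_6=-1


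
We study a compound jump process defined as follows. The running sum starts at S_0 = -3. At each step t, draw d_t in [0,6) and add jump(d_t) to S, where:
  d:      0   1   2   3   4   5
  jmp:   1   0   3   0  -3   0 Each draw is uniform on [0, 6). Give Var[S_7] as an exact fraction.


Outcome values over d=0..5: [1, 0, 3, 0, -3, 0]
Σy = 1, Σy² = 19, M = 6
μ = 1/6 = 1/6,  σ² = 19/6 − (1/6)² = 113/36
Independent increments: Var[S_7] = 7·σ² = 7·(113/36) = 791/36

791/36


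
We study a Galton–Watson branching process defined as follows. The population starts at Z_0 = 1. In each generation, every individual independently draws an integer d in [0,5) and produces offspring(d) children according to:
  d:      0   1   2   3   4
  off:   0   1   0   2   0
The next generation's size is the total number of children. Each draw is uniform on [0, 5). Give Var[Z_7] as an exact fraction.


Outcome values over d=0..4: [0, 1, 0, 2, 0]
Σy = 3, Σy² = 5, M = 5
μ = 3/5 = 3/5,  σ² = 5/5 − (3/5)² = 16/25
V_0 = 0, E_0 = 1
V_1 = 16/25·E_0 + (3/5)²·V_0 = 16/25;  E_1 = 3/5
V_2 = 16/25·E_1 + (3/5)²·V_1 = 384/625;  E_2 = 9/25
V_3 = 16/25·E_2 + (3/5)²·V_2 = 7056/15625;  E_3 = 27/125
V_4 = 16/25·E_3 + (3/5)²·V_3 = 117504/390625;  E_4 = 81/625
V_5 = 16/25·E_4 + (3/5)²·V_4 = 1867536/9765625;  E_5 = 243/3125
V_6 = 16/25·E_5 + (3/5)²·V_5 = 28957824/244140625;  E_6 = 729/15625
V_7 = 16/25·E_6 + (3/5)²·V_6 = 442870416/6103515625;  E_7 = 2187/78125

442870416/6103515625


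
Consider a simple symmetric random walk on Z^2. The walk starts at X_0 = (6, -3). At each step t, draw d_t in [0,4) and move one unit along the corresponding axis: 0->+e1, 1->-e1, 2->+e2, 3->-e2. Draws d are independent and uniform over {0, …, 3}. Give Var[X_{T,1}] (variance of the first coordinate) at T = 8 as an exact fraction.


Outcome values over d=0..3: [1, -1, 0, 0]
Σy = 0, Σy² = 2, M = 4
μ = 0/4 = 0,  σ² = 2/4 − (0)² = 1/2
Independent increments: Var[X_8] = 8·σ² = 8·(1/2) = 4

4


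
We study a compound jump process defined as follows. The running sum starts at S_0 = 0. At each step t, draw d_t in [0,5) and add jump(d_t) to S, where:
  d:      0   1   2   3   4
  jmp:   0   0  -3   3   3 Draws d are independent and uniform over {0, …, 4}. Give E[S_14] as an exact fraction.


Outcome values over d=0..4: [0, 0, -3, 3, 3]
Σy = 3, Σy² = 27, M = 5
μ = 3/5 = 3/5,  σ² = 27/5 − (3/5)² = 126/25
E[S_14] = 0 + 14·(3/5) = 42/5

42/5


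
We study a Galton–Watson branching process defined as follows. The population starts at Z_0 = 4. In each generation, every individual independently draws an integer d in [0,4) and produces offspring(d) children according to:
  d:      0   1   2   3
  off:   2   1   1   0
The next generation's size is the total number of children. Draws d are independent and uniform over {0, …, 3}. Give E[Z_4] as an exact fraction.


4

Outcome values over d=0..3: [2, 1, 1, 0]
Σy = 4, Σy² = 6, M = 4
μ = 4/4 = 1,  σ² = 6/4 − (1)² = 1/2
E[Z_0] = 4
E[Z_1] = 1·E[Z_0] = 4
E[Z_2] = 1·E[Z_1] = 4
E[Z_3] = 1·E[Z_2] = 4
E[Z_4] = 1·E[Z_3] = 4


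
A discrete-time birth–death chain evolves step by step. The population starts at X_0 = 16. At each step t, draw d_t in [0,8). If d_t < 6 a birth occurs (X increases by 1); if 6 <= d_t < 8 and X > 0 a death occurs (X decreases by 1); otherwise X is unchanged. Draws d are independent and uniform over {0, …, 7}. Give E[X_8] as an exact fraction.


20

X can drop by at most 1 per step and X_0 = 16 > T = 8, so X_t >= 16 − t >= 8 > 0 for every t <= 8: the floor at 0 (the 'and X > 0' condition) never binds. Hence X_8 = X_0 + Σ_{t<8} Y_t with i.i.d. increments Y_t = y(d_t) ∈ {+1, −1, 0}.
Outcome values over d=0..7: [1, 1, 1, 1, 1, 1, -1, -1]
Σy = 4, Σy² = 8, M = 8
μ = 4/8 = 1/2,  σ² = 8/8 − (1/2)² = 3/4
E[X_8] = 16 + 8·(1/2) = 20


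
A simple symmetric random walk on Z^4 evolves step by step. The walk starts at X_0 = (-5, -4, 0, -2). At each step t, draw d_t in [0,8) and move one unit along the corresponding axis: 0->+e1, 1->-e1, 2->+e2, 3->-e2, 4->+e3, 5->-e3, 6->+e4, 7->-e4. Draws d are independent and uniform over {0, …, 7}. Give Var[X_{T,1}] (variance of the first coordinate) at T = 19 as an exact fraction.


Outcome values over d=0..7: [1, -1, 0, 0, 0, 0, 0, 0]
Σy = 0, Σy² = 2, M = 8
μ = 0/8 = 0,  σ² = 2/8 − (0)² = 1/4
Independent increments: Var[X_19] = 19·σ² = 19·(1/4) = 19/4

19/4


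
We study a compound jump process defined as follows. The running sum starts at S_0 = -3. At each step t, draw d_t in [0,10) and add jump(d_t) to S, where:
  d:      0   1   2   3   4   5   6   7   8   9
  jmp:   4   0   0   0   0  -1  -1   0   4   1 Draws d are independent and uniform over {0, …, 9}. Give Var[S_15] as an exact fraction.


Outcome values over d=0..9: [4, 0, 0, 0, 0, -1, -1, 0, 4, 1]
Σy = 7, Σy² = 35, M = 10
μ = 7/10 = 7/10,  σ² = 35/10 − (7/10)² = 301/100
Independent increments: Var[S_15] = 15·σ² = 15·(301/100) = 903/20

903/20


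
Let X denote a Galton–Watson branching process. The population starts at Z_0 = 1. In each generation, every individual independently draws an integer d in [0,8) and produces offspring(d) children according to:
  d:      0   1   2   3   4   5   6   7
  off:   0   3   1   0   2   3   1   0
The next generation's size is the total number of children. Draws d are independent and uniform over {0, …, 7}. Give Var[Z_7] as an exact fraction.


22188171875/268435456

Outcome values over d=0..7: [0, 3, 1, 0, 2, 3, 1, 0]
Σy = 10, Σy² = 24, M = 8
μ = 10/8 = 5/4,  σ² = 24/8 − (5/4)² = 23/16
V_0 = 0, E_0 = 1
V_1 = 23/16·E_0 + (5/4)²·V_0 = 23/16;  E_1 = 5/4
V_2 = 23/16·E_1 + (5/4)²·V_1 = 1035/256;  E_2 = 25/16
V_3 = 23/16·E_2 + (5/4)²·V_2 = 35075/4096;  E_3 = 125/64
V_4 = 23/16·E_3 + (5/4)²·V_3 = 1060875/65536;  E_4 = 625/256
V_5 = 23/16·E_4 + (5/4)²·V_4 = 30201875/1048576;  E_5 = 3125/1024
V_6 = 23/16·E_5 + (5/4)²·V_5 = 828646875/16777216;  E_6 = 15625/4096
V_7 = 23/16·E_6 + (5/4)²·V_6 = 22188171875/268435456;  E_7 = 78125/16384


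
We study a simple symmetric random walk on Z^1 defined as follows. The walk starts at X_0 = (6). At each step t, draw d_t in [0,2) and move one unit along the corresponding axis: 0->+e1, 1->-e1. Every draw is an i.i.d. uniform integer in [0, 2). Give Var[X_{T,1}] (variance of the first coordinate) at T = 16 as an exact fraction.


Outcome values over d=0..1: [1, -1]
Σy = 0, Σy² = 2, M = 2
μ = 0/2 = 0,  σ² = 2/2 − (0)² = 1
Independent increments: Var[X_16] = 16·σ² = 16·(1) = 16

16


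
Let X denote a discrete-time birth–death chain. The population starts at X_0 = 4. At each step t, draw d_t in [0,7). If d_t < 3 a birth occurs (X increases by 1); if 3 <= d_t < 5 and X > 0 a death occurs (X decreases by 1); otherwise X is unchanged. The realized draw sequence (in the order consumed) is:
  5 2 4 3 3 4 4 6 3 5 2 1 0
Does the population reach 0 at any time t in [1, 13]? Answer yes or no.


yes

t=0: X=4, d=5 → hold, X_1=4
t=1: X=4, d=2 → birth, X_2=5
t=2: X=5, d=4 → death, X_3=4
t=3: X=4, d=3 → death, X_4=3
t=4: X=3, d=3 → death, X_5=2
t=5: X=2, d=4 → death, X_6=1
t=6: X=1, d=4 → death, X_7=0
t=7: X=0, d=6 → hold, X_8=0
t=8: X=0, d=3 → hold, X_9=0
t=9: X=0, d=5 → hold, X_10=0
t=10: X=0, d=2 → birth, X_11=1
t=11: X=1, d=1 → birth, X_12=2
t=12: X=2, d=0 → birth, X_13=3


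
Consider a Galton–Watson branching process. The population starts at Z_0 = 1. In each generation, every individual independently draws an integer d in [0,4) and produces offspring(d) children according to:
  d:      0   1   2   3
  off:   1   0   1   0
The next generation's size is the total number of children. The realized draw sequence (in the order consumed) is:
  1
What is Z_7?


0

gen 0: Z_0=1, draws=[1], offspring=[0], Z_1=0
gen 1: Z_1=0, draws=[], offspring=[], Z_2=0
gen 2: Z_2=0, draws=[], offspring=[], Z_3=0
gen 3: Z_3=0, draws=[], offspring=[], Z_4=0
gen 4: Z_4=0, draws=[], offspring=[], Z_5=0
gen 5: Z_5=0, draws=[], offspring=[], Z_6=0
gen 6: Z_6=0, draws=[], offspring=[], Z_7=0


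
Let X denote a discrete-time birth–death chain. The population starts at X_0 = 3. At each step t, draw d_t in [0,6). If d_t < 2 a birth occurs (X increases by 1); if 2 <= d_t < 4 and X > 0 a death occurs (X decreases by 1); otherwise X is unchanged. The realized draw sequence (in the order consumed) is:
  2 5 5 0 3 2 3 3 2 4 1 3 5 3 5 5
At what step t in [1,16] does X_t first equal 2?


1

t=0: X=3, d=2 → death, X_1=2
t=1: X=2, d=5 → hold, X_2=2
t=2: X=2, d=5 → hold, X_3=2
t=3: X=2, d=0 → birth, X_4=3
t=4: X=3, d=3 → death, X_5=2
t=5: X=2, d=2 → death, X_6=1
t=6: X=1, d=3 → death, X_7=0
t=7: X=0, d=3 → hold, X_8=0
t=8: X=0, d=2 → hold, X_9=0
t=9: X=0, d=4 → hold, X_10=0
t=10: X=0, d=1 → birth, X_11=1
t=11: X=1, d=3 → death, X_12=0
t=12: X=0, d=5 → hold, X_13=0
t=13: X=0, d=3 → hold, X_14=0
t=14: X=0, d=5 → hold, X_15=0
t=15: X=0, d=5 → hold, X_16=0
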